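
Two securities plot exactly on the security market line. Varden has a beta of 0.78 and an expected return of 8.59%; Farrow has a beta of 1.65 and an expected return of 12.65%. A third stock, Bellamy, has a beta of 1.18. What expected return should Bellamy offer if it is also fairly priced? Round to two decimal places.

10.46%

MRP (SML slope) = (12.65% − 8.59%) / (1.65 − 0.78) = 4.06% / 0.87 = 4.6667%
R_f (intercept) = 8.59% − 0.78 × 4.6667% = 4.9500%
E(R_Bellamy) = R_f + β × MRP = 4.9500% + 1.18 × 4.6667% = 10.46%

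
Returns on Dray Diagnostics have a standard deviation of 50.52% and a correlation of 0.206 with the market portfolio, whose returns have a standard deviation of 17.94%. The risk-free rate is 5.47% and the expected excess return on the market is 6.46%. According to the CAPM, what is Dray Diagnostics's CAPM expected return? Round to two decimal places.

β = ρ × σ_i / σ_m = 0.206 × 50.52% / 17.94% = 0.5801
E(R) = 5.47% + 0.5801 × 6.46% = 9.22%

9.22%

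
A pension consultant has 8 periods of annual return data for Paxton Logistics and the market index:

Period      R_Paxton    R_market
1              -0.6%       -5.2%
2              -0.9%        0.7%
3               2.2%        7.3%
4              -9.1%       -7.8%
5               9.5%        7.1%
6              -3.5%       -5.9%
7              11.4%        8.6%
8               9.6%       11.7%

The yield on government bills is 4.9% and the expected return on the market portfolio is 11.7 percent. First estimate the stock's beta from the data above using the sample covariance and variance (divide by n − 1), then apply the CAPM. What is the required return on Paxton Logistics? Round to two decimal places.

Mean R_i = (-0.6 − 0.9 + 2.2 − 9.1 + 9.5 − 3.5 + 11.4 + 9.6) / 8 = 2.3250%
Mean R_m = (-5.2 + 0.7 + 7.3 − 7.8 + 7.1 − 5.9 + 8.6 + 11.7) / 8 = 2.0625%
Σ(R_i − R̄_i)(R_m − R̄_m) = 349.6275  ⇒  Cov = 349.6275 / 7 = 49.9468
Σ(R_m − R̄_m)² = 403.6988  ⇒  Var(R_m) = 403.6988 / 7 = 57.6713
β = Cov / Var(R_m) = 49.9468 / 57.6713 = 0.8661
MRP = 11.7% − 4.9% = 6.80%
E(R) = R_f + β × MRP = 4.9% + 0.8661 × 6.8% = 10.79%

10.79%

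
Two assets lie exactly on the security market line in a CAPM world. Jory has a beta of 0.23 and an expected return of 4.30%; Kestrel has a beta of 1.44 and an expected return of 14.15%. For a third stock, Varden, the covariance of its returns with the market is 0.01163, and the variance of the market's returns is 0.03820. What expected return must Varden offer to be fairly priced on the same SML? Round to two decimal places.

4.91%

MRP = (14.15% − 4.30%) / (1.44 − 0.23) = 8.1405%
R_f = 4.30% − 0.23 × 8.1405% = 2.4277%
β_Varden = Cov / Var(R_m) = 0.01163 / 0.03820 = 0.3045
E(R_Varden) = R_f + β × MRP = 2.4277% + 0.3045 × 8.1405% = 4.91%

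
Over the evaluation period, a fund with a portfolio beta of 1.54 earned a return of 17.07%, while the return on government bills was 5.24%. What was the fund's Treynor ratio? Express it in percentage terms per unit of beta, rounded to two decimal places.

7.68%

Treynor = (R_P − R_f) / β_P = (17.07% − 5.24%) / 1.5400 = 11.83% / 1.5400 = 7.68%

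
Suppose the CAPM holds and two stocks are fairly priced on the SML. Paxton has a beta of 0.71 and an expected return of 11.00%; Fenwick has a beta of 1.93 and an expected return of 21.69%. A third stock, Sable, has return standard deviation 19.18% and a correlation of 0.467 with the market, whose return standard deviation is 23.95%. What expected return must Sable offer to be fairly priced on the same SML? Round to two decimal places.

8.06%

MRP = (21.69% − 11.00%) / (1.93 − 0.71) = 8.7623%
R_f = 11.00% − 0.71 × 8.7623% = 4.7788%
β_Sable = ρ·σ_i/σ_m = 0.467 × 19.18 / 23.95 = 0.3740
E(R_Sable) = R_f + β × MRP = 4.7788% + 0.3740 × 8.7623% = 8.06%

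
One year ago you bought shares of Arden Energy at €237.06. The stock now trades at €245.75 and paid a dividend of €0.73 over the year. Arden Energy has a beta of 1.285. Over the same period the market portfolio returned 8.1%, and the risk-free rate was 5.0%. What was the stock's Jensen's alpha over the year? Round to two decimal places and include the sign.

-5.01%

Realised HPR = (P1 + D1 − P0) / P0 = (245.75 + 0.73 − 237.06) / 237.06 = 9.42 / 237.06 = 3.9737%
MRP = 8.1% − 5.0% = 3.10%
CAPM required = R_f + β·MRP = 5.0% + 1.285 × 3.1% = 8.9835%
α = realised − required = 3.9737% − 8.9835% = -5.01%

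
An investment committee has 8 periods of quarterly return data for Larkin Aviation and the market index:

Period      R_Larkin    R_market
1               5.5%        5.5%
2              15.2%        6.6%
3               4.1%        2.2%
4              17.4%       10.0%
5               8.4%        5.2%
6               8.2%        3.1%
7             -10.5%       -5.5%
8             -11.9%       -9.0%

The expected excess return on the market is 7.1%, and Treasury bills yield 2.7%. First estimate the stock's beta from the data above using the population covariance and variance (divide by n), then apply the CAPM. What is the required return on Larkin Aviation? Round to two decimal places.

14.26%

Mean R_i = (5.5 + 15.2 + 4.1 + 17.4 + 8.4 + 8.2 − 10.5 − 11.9) / 8 = 4.5500%
Mean R_m = (5.5 + 6.6 + 2.2 + 10.0 + 5.2 + 3.1 − 5.5 − 9.0) / 8 = 2.2625%
Σ(R_i − R̄_i)(R_m − R̄_m) = 465.1850  ⇒  Cov = 465.1850 / 8 = 58.1481
Σ(R_m − R̄_m)² = 285.5988  ⇒  Var(R_m) = 285.5988 / 8 = 35.6999
β = Cov / Var(R_m) = 58.1481 / 35.6999 = 1.6288
E(R) = R_f + β × MRP = 2.7% + 1.6288 × 7.1% = 14.26%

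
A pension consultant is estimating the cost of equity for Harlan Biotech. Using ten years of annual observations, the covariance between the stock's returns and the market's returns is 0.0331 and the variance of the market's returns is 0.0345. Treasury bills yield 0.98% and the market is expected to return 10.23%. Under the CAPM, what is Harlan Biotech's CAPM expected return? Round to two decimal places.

β = Cov(R_i, R_m) / Var(R_m) = 0.0331 / 0.0345 = 0.9594
MRP = 10.23% − 0.98% = 9.25%
E(R) = R_f + β × MRP = 0.98% + 0.9594 × 9.25% = 9.85%

9.85%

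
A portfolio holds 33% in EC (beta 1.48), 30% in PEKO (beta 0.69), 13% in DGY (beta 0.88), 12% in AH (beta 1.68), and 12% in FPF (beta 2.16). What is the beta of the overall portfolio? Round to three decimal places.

β_P = Σ w_i β_i = 0.33×1.48 + 0.30×0.69 + 0.13×0.88 + 0.12×1.68 + 0.12×2.16 = 1.2706

1.271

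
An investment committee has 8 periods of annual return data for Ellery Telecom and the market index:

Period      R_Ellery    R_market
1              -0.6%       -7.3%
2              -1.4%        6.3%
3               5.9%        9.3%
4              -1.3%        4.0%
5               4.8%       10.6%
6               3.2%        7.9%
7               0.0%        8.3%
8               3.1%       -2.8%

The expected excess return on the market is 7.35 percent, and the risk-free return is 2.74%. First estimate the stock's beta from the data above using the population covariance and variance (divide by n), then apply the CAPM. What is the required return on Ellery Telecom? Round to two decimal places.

4.06%

Mean R_i = (-0.6 − 1.4 + 5.9 − 1.3 + 4.8 + 3.2 + 0.0 + 3.1) / 8 = 1.7125%
Mean R_m = (-7.3 + 6.3 + 9.3 + 4.0 + 10.6 + 7.9 + 8.3 − 2.8) / 8 = 4.5375%
Σ(R_i − R̄_i)(R_m − R̄_m) = 50.5463  ⇒  Cov = 50.5463 / 8 = 6.3183
Σ(R_m − R̄_m)² = 282.2588  ⇒  Var(R_m) = 282.2588 / 8 = 35.2824
β = Cov / Var(R_m) = 6.3183 / 35.2824 = 0.1791
E(R) = R_f + β × MRP = 2.74% + 0.1791 × 7.35% = 4.06%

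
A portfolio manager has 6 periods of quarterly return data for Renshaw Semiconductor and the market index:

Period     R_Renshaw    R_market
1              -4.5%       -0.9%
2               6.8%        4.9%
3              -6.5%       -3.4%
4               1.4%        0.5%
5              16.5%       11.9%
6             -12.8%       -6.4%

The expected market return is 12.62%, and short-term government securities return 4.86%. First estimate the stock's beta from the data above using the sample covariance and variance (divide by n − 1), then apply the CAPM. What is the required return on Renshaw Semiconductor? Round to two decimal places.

Mean R_i = (-4.5 + 6.8 − 6.5 + 1.4 + 16.5 − 12.8) / 6 = 0.1500%
Mean R_m = (-0.9 + 4.9 − 3.4 + 0.5 + 11.9 − 6.4) / 6 = 1.1000%
Σ(R_i − R̄_i)(R_m − R̄_m) = 337.4500  ⇒  Cov = 337.4500 / 5 = 67.4900
Σ(R_m − R̄_m)² = 211.9400  ⇒  Var(R_m) = 211.9400 / 5 = 42.3880
β = Cov / Var(R_m) = 67.4900 / 42.3880 = 1.5922
MRP = 12.62% − 4.86% = 7.76%
E(R) = R_f + β × MRP = 4.86% + 1.5922 × 7.76% = 17.22%

17.22%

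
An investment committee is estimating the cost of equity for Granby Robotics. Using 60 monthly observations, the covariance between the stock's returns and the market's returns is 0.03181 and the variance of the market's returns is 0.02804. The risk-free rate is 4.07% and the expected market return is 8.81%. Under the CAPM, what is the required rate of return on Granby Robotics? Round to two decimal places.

β = Cov(R_i, R_m) / Var(R_m) = 0.03181 / 0.02804 = 1.1345
MRP = 8.81% − 4.07% = 4.74%
E(R) = R_f + β × MRP = 4.07% + 1.1345 × 4.74% = 9.45%

9.45%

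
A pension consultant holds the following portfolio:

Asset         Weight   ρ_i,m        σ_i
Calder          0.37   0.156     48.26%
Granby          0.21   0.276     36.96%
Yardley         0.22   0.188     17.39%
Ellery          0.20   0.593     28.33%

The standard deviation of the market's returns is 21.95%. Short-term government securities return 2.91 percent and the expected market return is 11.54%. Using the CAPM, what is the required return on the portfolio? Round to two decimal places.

6.45%

β_Calder = 0.156 × 48.26% / 21.95% = 0.3430
β_Granby = 0.276 × 36.96% / 21.95% = 0.4647
β_Yardley = 0.188 × 17.39% / 21.95% = 0.1489
β_Ellery = 0.593 × 28.33% / 21.95% = 0.7654
β_P = Σ w_i β_i = 0.37×0.3430 + 0.21×0.4647 + 0.22×0.1489 + 0.20×0.7654 = 0.4103
MRP = 11.54% − 2.91% = 8.63%
E(R_P) = R_f + β_P × MRP = 2.91% + 0.4103 × 8.63% = 6.45%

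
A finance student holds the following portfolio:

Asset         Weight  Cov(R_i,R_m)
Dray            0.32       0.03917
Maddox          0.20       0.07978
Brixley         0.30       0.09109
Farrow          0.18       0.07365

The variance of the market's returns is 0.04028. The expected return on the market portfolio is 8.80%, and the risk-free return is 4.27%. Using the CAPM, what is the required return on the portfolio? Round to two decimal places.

12.04%

β_Dray = 0.03917 / 0.04028 = 0.9724
β_Maddox = 0.07978 / 0.04028 = 1.9806
β_Brixley = 0.09109 / 0.04028 = 2.2614
β_Farrow = 0.07365 / 0.04028 = 1.8285
β_P = Σ w_i β_i = 0.32×0.9724 + 0.20×1.9806 + 0.30×2.2614 + 0.18×1.8285 = 1.7148
MRP = 8.80% − 4.27% = 4.53%
E(R_P) = R_f + β_P × MRP = 4.27% + 1.7148 × 4.53% = 12.04%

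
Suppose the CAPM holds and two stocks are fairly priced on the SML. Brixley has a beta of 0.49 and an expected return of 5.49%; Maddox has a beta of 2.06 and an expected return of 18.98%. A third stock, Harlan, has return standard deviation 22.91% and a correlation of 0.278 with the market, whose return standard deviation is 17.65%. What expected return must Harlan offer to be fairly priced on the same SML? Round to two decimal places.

MRP = (18.98% − 5.49%) / (2.06 − 0.49) = 8.5924%
R_f = 5.49% − 0.49 × 8.5924% = 1.2797%
β_Harlan = ρ·σ_i/σ_m = 0.278 × 22.91 / 17.65 = 0.3608
E(R_Harlan) = R_f + β × MRP = 1.2797% + 0.3608 × 8.5924% = 4.38%

4.38%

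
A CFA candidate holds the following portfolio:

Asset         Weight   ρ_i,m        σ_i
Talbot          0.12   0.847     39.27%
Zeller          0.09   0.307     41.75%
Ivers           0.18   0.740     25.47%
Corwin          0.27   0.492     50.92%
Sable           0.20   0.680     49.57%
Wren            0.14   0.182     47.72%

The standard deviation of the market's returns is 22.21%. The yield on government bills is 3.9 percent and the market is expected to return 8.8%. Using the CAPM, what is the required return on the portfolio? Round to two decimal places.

β_Talbot = 0.847 × 39.27% / 22.21% = 1.4976
β_Zeller = 0.307 × 41.75% / 22.21% = 0.5771
β_Ivers = 0.740 × 25.47% / 22.21% = 0.8486
β_Corwin = 0.492 × 50.92% / 22.21% = 1.1280
β_Sable = 0.680 × 49.57% / 22.21% = 1.5177
β_Wren = 0.182 × 47.72% / 22.21% = 0.3910
β_P = Σ w_i β_i = 0.12×1.4976 + 0.09×0.5771 + 0.18×0.8486 + 0.27×1.1280 + 0.20×1.5177 + 0.14×0.3910 = 1.0472
MRP = 8.8% − 3.9% = 4.90%
E(R_P) = R_f + β_P × MRP = 3.9% + 1.0472 × 4.9% = 9.03%

9.03%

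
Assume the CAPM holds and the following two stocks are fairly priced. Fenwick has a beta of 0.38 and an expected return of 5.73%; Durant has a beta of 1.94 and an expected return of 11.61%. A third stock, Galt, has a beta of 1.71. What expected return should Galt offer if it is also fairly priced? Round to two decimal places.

MRP (SML slope) = (11.61% − 5.73%) / (1.94 − 0.38) = 5.88% / 1.56 = 3.7692%
R_f (intercept) = 5.73% − 0.38 × 3.7692% = 4.2977%
E(R_Galt) = R_f + β × MRP = 4.2977% + 1.71 × 3.7692% = 10.74%

10.74%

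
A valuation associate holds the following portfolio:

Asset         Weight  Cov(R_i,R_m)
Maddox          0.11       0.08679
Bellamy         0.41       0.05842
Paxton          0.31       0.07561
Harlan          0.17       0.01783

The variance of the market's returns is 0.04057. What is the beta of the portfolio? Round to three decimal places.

β_Maddox = 0.08679 / 0.04057 = 2.1393
β_Bellamy = 0.05842 / 0.04057 = 1.4400
β_Paxton = 0.07561 / 0.04057 = 1.8637
β_Harlan = 0.01783 / 0.04057 = 0.4395
β_P = Σ w_i β_i = 0.11×2.1393 + 0.41×1.4400 + 0.31×1.8637 + 0.17×0.4395 = 1.4782

1.478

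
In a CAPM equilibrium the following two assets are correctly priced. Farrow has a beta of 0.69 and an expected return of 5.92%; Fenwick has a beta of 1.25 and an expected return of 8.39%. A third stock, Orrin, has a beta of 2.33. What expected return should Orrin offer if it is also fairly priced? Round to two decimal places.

13.15%

MRP (SML slope) = (8.39% − 5.92%) / (1.25 − 0.69) = 2.47% / 0.56 = 4.4107%
R_f (intercept) = 5.92% − 0.69 × 4.4107% = 2.8766%
E(R_Orrin) = R_f + β × MRP = 2.8766% + 2.33 × 4.4107% = 13.15%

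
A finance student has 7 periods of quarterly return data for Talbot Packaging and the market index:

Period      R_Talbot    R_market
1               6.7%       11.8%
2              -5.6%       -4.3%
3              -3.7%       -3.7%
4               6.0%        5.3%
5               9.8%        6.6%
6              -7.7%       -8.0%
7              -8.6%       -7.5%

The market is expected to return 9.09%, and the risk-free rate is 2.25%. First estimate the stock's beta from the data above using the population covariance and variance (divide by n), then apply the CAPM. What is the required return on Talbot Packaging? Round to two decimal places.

Mean R_i = (6.7 − 5.6 − 3.7 + 6.0 + 9.8 − 7.7 − 8.6) / 7 = -0.4429%
Mean R_m = (11.8 − 4.3 − 3.7 + 5.3 + 6.6 − 8.0 − 7.5) / 7 = 0.0286%
Σ(R_i − R̄_i)(R_m − R̄_m) = 339.4986  ⇒  Cov = 339.4986 / 7 = 48.4998
Σ(R_m − R̄_m)² = 363.3143  ⇒  Var(R_m) = 363.3143 / 7 = 51.9020
β = Cov / Var(R_m) = 48.4998 / 51.9020 = 0.9344
MRP = 9.09% − 2.25% = 6.84%
E(R) = R_f + β × MRP = 2.25% + 0.9344 × 6.84% = 8.64%

8.64%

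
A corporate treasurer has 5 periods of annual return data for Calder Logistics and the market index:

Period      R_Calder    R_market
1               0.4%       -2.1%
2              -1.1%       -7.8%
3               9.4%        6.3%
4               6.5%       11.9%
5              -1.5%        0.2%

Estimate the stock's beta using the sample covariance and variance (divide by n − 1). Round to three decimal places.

0.520

Mean R_i = (0.4 − 1.1 + 9.4 + 6.5 − 1.5) / 5 = 2.7400%
Mean R_m = (-2.1 − 7.8 + 6.3 + 11.9 + 0.2) / 5 = 1.7000%
Σ(R_i − R̄_i)(R_m − R̄_m) = 120.7200  ⇒  Cov = 120.7200 / 4 = 30.1800
Σ(R_m − R̄_m)² = 232.1400  ⇒  Var(R_m) = 232.1400 / 4 = 58.0350
β = Cov / Var(R_m) = 30.1800 / 58.0350 = 0.5200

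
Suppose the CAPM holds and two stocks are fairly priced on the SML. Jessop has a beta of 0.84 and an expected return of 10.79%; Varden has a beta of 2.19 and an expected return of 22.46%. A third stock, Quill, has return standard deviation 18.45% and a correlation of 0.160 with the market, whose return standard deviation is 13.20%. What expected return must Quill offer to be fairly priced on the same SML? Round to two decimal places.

MRP = (22.46% − 10.79%) / (2.19 − 0.84) = 8.6444%
R_f = 10.79% − 0.84 × 8.6444% = 3.5287%
β_Quill = ρ·σ_i/σ_m = 0.160 × 18.45 / 13.20 = 0.2236
E(R_Quill) = R_f + β × MRP = 3.5287% + 0.2236 × 8.6444% = 5.46%

5.46%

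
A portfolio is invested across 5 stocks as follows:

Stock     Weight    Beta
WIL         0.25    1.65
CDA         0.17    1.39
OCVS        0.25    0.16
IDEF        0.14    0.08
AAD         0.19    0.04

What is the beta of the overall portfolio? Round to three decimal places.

β_P = Σ w_i β_i = 0.25×1.65 + 0.17×1.39 + 0.25×0.16 + 0.14×0.08 + 0.19×0.04 = 0.7076

0.708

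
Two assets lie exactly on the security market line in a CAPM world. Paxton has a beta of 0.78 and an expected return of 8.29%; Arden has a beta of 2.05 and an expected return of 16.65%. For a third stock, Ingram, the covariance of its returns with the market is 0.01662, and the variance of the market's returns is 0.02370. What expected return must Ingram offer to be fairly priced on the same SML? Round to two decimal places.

7.77%

MRP = (16.65% − 8.29%) / (2.05 − 0.78) = 6.5827%
R_f = 8.29% − 0.78 × 6.5827% = 3.1555%
β_Ingram = Cov / Var(R_m) = 0.01662 / 0.02370 = 0.7013
E(R_Ingram) = R_f + β × MRP = 3.1555% + 0.7013 × 6.5827% = 7.77%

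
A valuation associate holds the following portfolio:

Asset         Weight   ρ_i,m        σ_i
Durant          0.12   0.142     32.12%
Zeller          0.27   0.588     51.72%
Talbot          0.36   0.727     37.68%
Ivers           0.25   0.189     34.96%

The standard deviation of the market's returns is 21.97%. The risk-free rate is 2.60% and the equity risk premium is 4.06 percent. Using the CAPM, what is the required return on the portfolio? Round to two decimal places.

6.35%

β_Durant = 0.142 × 32.12% / 21.97% = 0.2076
β_Zeller = 0.588 × 51.72% / 21.97% = 1.3842
β_Talbot = 0.727 × 37.68% / 21.97% = 1.2469
β_Ivers = 0.189 × 34.96% / 21.97% = 0.3007
β_P = Σ w_i β_i = 0.12×0.2076 + 0.27×1.3842 + 0.36×1.2469 + 0.25×0.3007 = 0.9227
E(R_P) = R_f + β_P × MRP = 2.60% + 0.9227 × 4.06% = 6.35%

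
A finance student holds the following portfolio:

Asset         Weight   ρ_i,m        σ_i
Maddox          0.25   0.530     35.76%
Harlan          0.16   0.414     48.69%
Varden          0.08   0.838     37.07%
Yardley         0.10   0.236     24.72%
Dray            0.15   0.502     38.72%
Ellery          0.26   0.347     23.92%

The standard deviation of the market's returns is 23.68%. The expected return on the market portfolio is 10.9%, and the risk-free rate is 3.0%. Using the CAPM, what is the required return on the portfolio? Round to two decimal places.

8.37%

β_Maddox = 0.530 × 35.76% / 23.68% = 0.8004
β_Harlan = 0.414 × 48.69% / 23.68% = 0.8513
β_Varden = 0.838 × 37.07% / 23.68% = 1.3119
β_Yardley = 0.236 × 24.72% / 23.68% = 0.2464
β_Dray = 0.502 × 38.72% / 23.68% = 0.8208
β_Ellery = 0.347 × 23.92% / 23.68% = 0.3505
β_P = Σ w_i β_i = 0.25×0.8004 + 0.16×0.8513 + 0.08×1.3119 + 0.10×0.2464 + 0.15×0.8208 + 0.26×0.3505 = 0.6802
MRP = 10.9% − 3.0% = 7.90%
E(R_P) = R_f + β_P × MRP = 3.0% + 0.6802 × 7.9% = 8.37%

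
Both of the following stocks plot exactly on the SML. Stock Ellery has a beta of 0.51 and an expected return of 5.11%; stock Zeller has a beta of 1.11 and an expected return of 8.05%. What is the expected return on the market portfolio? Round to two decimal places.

7.51%

Both satisfy E(R) = R_f + β·MRP, so the slope of the SML is
MRP = (8.05% − 5.11%) / (1.11 − 0.51) = 2.94% / 0.60 = 4.9000%
R_f = E(R_Ellery) − β_Ellery·MRP = 5.11% − 0.51 × 4.9000% = 2.6110%
E(R_m) = R_f + MRP = 2.6110% + 4.9000% = 7.51%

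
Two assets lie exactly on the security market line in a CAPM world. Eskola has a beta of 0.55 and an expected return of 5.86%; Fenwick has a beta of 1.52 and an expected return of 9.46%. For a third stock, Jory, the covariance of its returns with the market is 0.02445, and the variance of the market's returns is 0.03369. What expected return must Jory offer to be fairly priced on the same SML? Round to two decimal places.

6.51%

MRP = (9.46% − 5.86%) / (1.52 − 0.55) = 3.7113%
R_f = 5.86% − 0.55 × 3.7113% = 3.8188%
β_Jory = Cov / Var(R_m) = 0.02445 / 0.03369 = 0.7257
E(R_Jory) = R_f + β × MRP = 3.8188% + 0.7257 × 3.7113% = 6.51%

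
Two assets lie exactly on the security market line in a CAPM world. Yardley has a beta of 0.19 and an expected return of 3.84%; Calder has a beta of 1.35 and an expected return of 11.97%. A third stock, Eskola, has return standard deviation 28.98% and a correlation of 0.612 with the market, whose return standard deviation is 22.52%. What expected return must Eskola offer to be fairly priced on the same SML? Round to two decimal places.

MRP = (11.97% − 3.84%) / (1.35 − 0.19) = 7.0086%
R_f = 3.84% − 0.19 × 7.0086% = 2.5084%
β_Eskola = ρ·σ_i/σ_m = 0.612 × 28.98 / 22.52 = 0.7876
E(R_Eskola) = R_f + β × MRP = 2.5084% + 0.7876 × 7.0086% = 8.03%

8.03%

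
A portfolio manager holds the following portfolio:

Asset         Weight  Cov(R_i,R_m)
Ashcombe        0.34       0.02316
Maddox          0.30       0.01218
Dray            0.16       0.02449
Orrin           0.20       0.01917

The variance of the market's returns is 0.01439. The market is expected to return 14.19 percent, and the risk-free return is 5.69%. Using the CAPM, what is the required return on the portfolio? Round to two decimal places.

β_Ashcombe = 0.02316 / 0.01439 = 1.6095
β_Maddox = 0.01218 / 0.01439 = 0.8464
β_Dray = 0.02449 / 0.01439 = 1.7019
β_Orrin = 0.01917 / 0.01439 = 1.3322
β_P = Σ w_i β_i = 0.34×1.6095 + 0.30×0.8464 + 0.16×1.7019 + 0.20×1.3322 = 1.3399
MRP = 14.19% − 5.69% = 8.50%
E(R_P) = R_f + β_P × MRP = 5.69% + 1.3399 × 8.50% = 17.08%

17.08%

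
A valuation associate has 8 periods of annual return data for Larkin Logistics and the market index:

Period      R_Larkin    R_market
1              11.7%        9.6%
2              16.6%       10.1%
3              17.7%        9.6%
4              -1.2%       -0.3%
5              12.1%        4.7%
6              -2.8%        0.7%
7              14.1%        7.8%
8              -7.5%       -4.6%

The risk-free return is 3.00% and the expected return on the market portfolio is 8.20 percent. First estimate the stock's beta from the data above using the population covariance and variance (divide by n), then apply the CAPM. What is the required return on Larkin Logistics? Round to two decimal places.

11.84%

Mean R_i = (11.7 + 16.6 + 17.7 − 1.2 + 12.1 − 2.8 + 14.1 − 7.5) / 8 = 7.5875%
Mean R_m = (9.6 + 10.1 + 9.6 − 0.3 + 4.7 + 0.7 + 7.8 − 4.6) / 8 = 4.7000%
Σ(R_i − R̄_i)(R_m − R̄_m) = 364.3600  ⇒  Cov = 364.3600 / 8 = 45.5450
Σ(R_m − R̄_m)² = 214.2800  ⇒  Var(R_m) = 214.2800 / 8 = 26.7850
β = Cov / Var(R_m) = 45.5450 / 26.7850 = 1.7004
MRP = 8.20% − 3.00% = 5.20%
E(R) = R_f + β × MRP = 3.00% + 1.7004 × 5.20% = 11.84%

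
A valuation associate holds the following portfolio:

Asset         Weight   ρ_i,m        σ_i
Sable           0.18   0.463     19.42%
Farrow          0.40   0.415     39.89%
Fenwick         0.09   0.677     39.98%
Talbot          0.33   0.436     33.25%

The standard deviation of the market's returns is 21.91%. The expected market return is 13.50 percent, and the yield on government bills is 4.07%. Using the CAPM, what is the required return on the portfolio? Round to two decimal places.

10.72%

β_Sable = 0.463 × 19.42% / 21.91% = 0.4104
β_Farrow = 0.415 × 39.89% / 21.91% = 0.7556
β_Fenwick = 0.677 × 39.98% / 21.91% = 1.2353
β_Talbot = 0.436 × 33.25% / 21.91% = 0.6617
β_P = Σ w_i β_i = 0.18×0.4104 + 0.40×0.7556 + 0.09×1.2353 + 0.33×0.6617 = 0.7057
MRP = 13.50% − 4.07% = 9.43%
E(R_P) = R_f + β_P × MRP = 4.07% + 0.7057 × 9.43% = 10.72%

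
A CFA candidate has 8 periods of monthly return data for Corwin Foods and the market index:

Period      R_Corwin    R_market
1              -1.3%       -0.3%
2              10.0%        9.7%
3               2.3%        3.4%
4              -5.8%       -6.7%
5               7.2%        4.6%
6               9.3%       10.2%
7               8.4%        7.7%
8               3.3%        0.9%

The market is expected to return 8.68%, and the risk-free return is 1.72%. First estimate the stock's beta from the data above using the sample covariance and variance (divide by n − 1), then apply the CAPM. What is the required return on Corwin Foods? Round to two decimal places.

8.35%

Mean R_i = (-1.3 + 10.0 + 2.3 − 5.8 + 7.2 + 9.3 + 8.4 + 3.3) / 8 = 4.1750%
Mean R_m = (-0.3 + 9.7 + 3.4 − 6.7 + 4.6 + 10.2 + 7.7 + 0.9) / 8 = 3.6875%
Σ(R_i − R̄_i)(R_m − R̄_m) = 216.5375  ⇒  Cov = 216.5375 / 7 = 30.9339
Σ(R_m − R̄_m)² = 227.1488  ⇒  Var(R_m) = 227.1488 / 7 = 32.4498
β = Cov / Var(R_m) = 30.9339 / 32.4498 = 0.9533
MRP = 8.68% − 1.72% = 6.96%
E(R) = R_f + β × MRP = 1.72% + 0.9533 × 6.96% = 8.35%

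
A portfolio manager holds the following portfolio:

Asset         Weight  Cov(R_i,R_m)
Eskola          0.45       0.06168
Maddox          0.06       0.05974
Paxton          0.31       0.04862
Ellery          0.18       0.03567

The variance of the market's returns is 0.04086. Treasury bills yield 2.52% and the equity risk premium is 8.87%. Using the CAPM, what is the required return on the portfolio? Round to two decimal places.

13.99%

β_Eskola = 0.06168 / 0.04086 = 1.5095
β_Maddox = 0.05974 / 0.04086 = 1.4621
β_Paxton = 0.04862 / 0.04086 = 1.1899
β_Ellery = 0.03567 / 0.04086 = 0.8730
β_P = Σ w_i β_i = 0.45×1.5095 + 0.06×1.4621 + 0.31×1.1899 + 0.18×0.8730 = 1.2930
E(R_P) = R_f + β_P × MRP = 2.52% + 1.2930 × 8.87% = 13.99%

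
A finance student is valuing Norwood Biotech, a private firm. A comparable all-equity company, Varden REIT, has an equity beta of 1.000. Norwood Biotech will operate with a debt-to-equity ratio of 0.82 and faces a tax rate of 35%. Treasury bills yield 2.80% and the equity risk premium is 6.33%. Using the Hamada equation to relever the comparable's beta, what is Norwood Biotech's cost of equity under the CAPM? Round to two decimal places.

β_L = β_U × [1 + (1 − t)(D/E)] = 1.000 × [1 + (1 − 0.35) × 0.82]
    = 1.000 × [1 + 0.65 × 0.82] = 1.000 × 1.5330 = 1.5330
E(R) = R_f + β_L × MRP = 2.80% + 1.5330 × 6.33% = 12.50%

12.50%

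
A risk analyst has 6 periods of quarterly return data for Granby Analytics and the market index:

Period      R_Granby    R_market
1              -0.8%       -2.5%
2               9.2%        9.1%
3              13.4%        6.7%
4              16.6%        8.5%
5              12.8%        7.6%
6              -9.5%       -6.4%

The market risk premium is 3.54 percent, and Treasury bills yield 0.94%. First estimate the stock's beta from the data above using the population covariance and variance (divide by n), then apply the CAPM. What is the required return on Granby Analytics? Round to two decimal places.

6.08%

Mean R_i = (-0.8 + 9.2 + 13.4 + 16.6 + 12.8 − 9.5) / 6 = 6.9500%
Mean R_m = (-2.5 + 9.1 + 6.7 + 8.5 + 7.6 − 6.4) / 6 = 3.8333%
Σ(R_i − R̄_i)(R_m − R̄_m) = 314.8300  ⇒  Cov = 314.8300 / 6 = 52.4717
Σ(R_m − R̄_m)² = 216.7533  ⇒  Var(R_m) = 216.7533 / 6 = 36.1256
β = Cov / Var(R_m) = 52.4717 / 36.1256 = 1.4525
E(R) = R_f + β × MRP = 0.94% + 1.4525 × 3.54% = 6.08%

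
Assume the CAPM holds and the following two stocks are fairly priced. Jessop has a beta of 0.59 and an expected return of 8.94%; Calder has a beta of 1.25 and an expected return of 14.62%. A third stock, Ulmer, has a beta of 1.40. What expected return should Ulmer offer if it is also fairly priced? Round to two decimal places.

MRP (SML slope) = (14.62% − 8.94%) / (1.25 − 0.59) = 5.68% / 0.66 = 8.6061%
R_f (intercept) = 8.94% − 0.59 × 8.6061% = 3.8624%
E(R_Ulmer) = R_f + β × MRP = 3.8624% + 1.40 × 8.6061% = 15.91%

15.91%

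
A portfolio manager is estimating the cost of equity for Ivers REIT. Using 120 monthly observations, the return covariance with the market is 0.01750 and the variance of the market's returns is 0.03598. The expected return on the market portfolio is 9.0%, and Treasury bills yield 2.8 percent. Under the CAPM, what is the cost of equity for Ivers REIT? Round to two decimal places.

5.82%

β = Cov(R_i, R_m) / Var(R_m) = 0.01750 / 0.03598 = 0.4864
MRP = 9.0% − 2.8% = 6.20%
E(R) = R_f + β × MRP = 2.8% + 0.4864 × 6.2% = 5.82%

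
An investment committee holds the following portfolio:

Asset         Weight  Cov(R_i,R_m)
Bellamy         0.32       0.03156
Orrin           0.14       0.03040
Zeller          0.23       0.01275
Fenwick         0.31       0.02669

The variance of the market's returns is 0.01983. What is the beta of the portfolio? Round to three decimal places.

1.289

β_Bellamy = 0.03156 / 0.01983 = 1.5915
β_Orrin = 0.03040 / 0.01983 = 1.5330
β_Zeller = 0.01275 / 0.01983 = 0.6430
β_Fenwick = 0.02669 / 0.01983 = 1.3459
β_P = Σ w_i β_i = 0.32×1.5915 + 0.14×1.5330 + 0.23×0.6430 + 0.31×1.3459 = 1.2890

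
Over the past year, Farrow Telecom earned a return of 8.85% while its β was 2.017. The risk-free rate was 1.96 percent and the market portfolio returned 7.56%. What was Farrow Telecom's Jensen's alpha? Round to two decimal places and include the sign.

Market excess return = 7.56% − 1.96% = 5.60%
CAPM benchmark = R_f + β(R_m − R_f) = 1.96% + 2.017 × 5.60% = 13.25520%
α = actual − benchmark = 8.85% − 13.25520% = -4.41%

-4.41%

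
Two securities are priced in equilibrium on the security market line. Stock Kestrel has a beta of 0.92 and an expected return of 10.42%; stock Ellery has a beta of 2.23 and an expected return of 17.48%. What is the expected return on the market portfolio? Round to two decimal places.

10.85%

Both satisfy E(R) = R_f + β·MRP, so the slope of the SML is
MRP = (17.48% − 10.42%) / (2.23 − 0.92) = 7.06% / 1.31 = 5.3893%
R_f = E(R_Kestrel) − β_Kestrel·MRP = 10.42% − 0.92 × 5.3893% = 5.4618%
E(R_m) = R_f + MRP = 5.4618% + 5.3893% = 10.85%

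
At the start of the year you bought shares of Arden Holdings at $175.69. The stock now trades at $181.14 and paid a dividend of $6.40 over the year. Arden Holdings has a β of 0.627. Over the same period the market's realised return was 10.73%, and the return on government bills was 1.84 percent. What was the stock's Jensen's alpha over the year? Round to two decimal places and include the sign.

-0.67%

Realised HPR = (P1 + D1 − P0) / P0 = (181.14 + 6.40 − 175.69) / 175.69 = 11.85 / 175.69 = 6.7448%
MRP = 10.73% − 1.84% = 8.89%
CAPM required = R_f + β·MRP = 1.84% + 0.627 × 8.89% = 7.41403%
α = realised − required = 6.7448% − 7.41403% = -0.67%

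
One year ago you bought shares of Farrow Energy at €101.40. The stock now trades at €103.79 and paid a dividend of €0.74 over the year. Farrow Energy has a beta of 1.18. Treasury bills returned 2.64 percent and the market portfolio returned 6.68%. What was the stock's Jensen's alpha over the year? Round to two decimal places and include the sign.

-4.32%

Realised HPR = (P1 + D1 − P0) / P0 = (103.79 + 0.74 − 101.40) / 101.40 = 3.13 / 101.40 = 3.0868%
MRP = 6.68% − 2.64% = 4.04%
CAPM required = R_f + β·MRP = 2.64% + 1.18 × 4.04% = 7.4072%
α = realised − required = 3.0868% − 7.4072% = -4.32%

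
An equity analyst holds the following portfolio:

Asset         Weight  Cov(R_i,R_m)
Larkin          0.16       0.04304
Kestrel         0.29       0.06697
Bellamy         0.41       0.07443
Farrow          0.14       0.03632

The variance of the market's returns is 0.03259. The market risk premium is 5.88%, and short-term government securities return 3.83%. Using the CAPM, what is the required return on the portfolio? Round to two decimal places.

15.00%

β_Larkin = 0.04304 / 0.03259 = 1.3207
β_Kestrel = 0.06697 / 0.03259 = 2.0549
β_Bellamy = 0.07443 / 0.03259 = 2.2838
β_Farrow = 0.03632 / 0.03259 = 1.1145
β_P = Σ w_i β_i = 0.16×1.3207 + 0.29×2.0549 + 0.41×2.2838 + 0.14×1.1145 = 1.8996
E(R_P) = R_f + β_P × MRP = 3.83% + 1.8996 × 5.88% = 15.00%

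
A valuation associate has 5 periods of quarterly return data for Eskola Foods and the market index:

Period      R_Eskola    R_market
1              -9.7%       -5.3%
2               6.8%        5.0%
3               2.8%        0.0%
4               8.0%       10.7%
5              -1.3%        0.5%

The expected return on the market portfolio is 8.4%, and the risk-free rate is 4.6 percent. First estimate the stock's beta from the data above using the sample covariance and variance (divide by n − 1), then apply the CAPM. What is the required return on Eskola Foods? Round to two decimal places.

Mean R_i = (-9.7 + 6.8 + 2.8 + 8.0 − 1.3) / 5 = 1.3200%
Mean R_m = (-5.3 + 5.0 + 0.0 + 10.7 + 0.5) / 5 = 2.1800%
Σ(R_i − R̄_i)(R_m − R̄_m) = 155.9720  ⇒  Cov = 155.9720 / 4 = 38.9930
Σ(R_m − R̄_m)² = 144.0680  ⇒  Var(R_m) = 144.0680 / 4 = 36.0170
β = Cov / Var(R_m) = 38.9930 / 36.0170 = 1.0826
MRP = 8.4% − 4.6% = 3.80%
E(R) = R_f + β × MRP = 4.6% + 1.0826 × 3.8% = 8.71%

8.71%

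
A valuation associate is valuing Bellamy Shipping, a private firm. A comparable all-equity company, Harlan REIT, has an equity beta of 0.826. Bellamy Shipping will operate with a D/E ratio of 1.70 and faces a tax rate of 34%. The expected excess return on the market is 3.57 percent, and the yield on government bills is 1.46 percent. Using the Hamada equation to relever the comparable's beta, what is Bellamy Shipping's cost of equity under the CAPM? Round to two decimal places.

β_L = β_U × [1 + (1 − t)(D/E)] = 0.826 × [1 + (1 − 0.34) × 1.70]
    = 0.826 × [1 + 0.66 × 1.70] = 0.826 × 2.1220 = 1.7528
E(R) = R_f + β_L × MRP = 1.46% + 1.7528 × 3.57% = 7.72%

7.72%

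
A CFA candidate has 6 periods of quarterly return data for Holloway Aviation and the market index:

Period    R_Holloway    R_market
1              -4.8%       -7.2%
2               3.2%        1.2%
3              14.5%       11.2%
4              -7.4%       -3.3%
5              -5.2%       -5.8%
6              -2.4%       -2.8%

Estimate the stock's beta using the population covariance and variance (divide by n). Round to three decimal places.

Mean R_i = (-4.8 + 3.2 + 14.5 − 7.4 − 5.2 − 2.4) / 6 = -0.3500%
Mean R_m = (-7.2 + 1.2 + 11.2 − 3.3 − 5.8 − 2.8) / 6 = -1.1167%
Σ(R_i − R̄_i)(R_m − R̄_m) = 259.7550  ⇒  Cov = 259.7550 / 6 = 43.2925
Σ(R_m − R̄_m)² = 223.6083  ⇒  Var(R_m) = 223.6083 / 6 = 37.2681
β = Cov / Var(R_m) = 43.2925 / 37.2681 = 1.1617

1.162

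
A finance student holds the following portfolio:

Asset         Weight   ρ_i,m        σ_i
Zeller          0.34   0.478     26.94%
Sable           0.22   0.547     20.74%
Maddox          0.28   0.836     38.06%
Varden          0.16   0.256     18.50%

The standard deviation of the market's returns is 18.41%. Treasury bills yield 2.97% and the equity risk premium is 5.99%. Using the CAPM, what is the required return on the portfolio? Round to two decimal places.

8.35%

β_Zeller = 0.478 × 26.94% / 18.41% = 0.6995
β_Sable = 0.547 × 20.74% / 18.41% = 0.6162
β_Maddox = 0.836 × 38.06% / 18.41% = 1.7283
β_Varden = 0.256 × 18.50% / 18.41% = 0.2573
β_P = Σ w_i β_i = 0.34×0.6995 + 0.22×0.6162 + 0.28×1.7283 + 0.16×0.2573 = 0.8985
E(R_P) = R_f + β_P × MRP = 2.97% + 0.8985 × 5.99% = 8.35%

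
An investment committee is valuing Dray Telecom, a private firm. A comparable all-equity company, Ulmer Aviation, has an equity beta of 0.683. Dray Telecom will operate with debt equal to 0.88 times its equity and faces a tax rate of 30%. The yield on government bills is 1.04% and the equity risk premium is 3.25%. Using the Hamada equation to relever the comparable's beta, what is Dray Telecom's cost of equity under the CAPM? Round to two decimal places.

4.63%

β_L = β_U × [1 + (1 − t)(D/E)] = 0.683 × [1 + (1 − 0.30) × 0.88]
    = 0.683 × [1 + 0.70 × 0.88] = 0.683 × 1.6160 = 1.1037
E(R) = R_f + β_L × MRP = 1.04% + 1.1037 × 3.25% = 4.63%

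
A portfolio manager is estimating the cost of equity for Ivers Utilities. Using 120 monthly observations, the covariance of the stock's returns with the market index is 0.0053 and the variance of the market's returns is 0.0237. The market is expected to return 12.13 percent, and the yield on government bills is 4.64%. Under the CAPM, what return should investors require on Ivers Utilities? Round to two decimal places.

6.31%

β = Cov(R_i, R_m) / Var(R_m) = 0.0053 / 0.0237 = 0.2236
MRP = 12.13% − 4.64% = 7.49%
E(R) = R_f + β × MRP = 4.64% + 0.2236 × 7.49% = 6.31%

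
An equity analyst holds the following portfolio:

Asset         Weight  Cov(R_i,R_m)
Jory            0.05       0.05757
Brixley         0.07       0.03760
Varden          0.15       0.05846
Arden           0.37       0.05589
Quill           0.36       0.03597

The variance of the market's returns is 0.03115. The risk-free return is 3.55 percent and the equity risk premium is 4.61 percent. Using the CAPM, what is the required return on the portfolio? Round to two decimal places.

β_Jory = 0.05757 / 0.03115 = 1.8482
β_Brixley = 0.03760 / 0.03115 = 1.2071
β_Varden = 0.05846 / 0.03115 = 1.8767
β_Arden = 0.05589 / 0.03115 = 1.7942
β_Quill = 0.03597 / 0.03115 = 1.1547
β_P = Σ w_i β_i = 0.05×1.8482 + 0.07×1.2071 + 0.15×1.8767 + 0.37×1.7942 + 0.36×1.1547 = 1.5380
E(R_P) = R_f + β_P × MRP = 3.55% + 1.5380 × 4.61% = 10.64%

10.64%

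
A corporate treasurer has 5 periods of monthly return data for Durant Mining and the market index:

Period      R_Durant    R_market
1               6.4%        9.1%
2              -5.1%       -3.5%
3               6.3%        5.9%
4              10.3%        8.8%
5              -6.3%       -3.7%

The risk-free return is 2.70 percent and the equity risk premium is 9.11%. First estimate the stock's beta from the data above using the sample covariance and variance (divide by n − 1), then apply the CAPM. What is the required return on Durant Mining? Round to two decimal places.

Mean R_i = (6.4 − 5.1 + 6.3 + 10.3 − 6.3) / 5 = 2.3200%
Mean R_m = (9.1 − 3.5 + 5.9 + 8.8 − 3.7) / 5 = 3.3200%
Σ(R_i − R̄_i)(R_m − R̄_m) = 188.6980  ⇒  Cov = 188.6980 / 4 = 47.1745
Σ(R_m − R̄_m)² = 165.8880  ⇒  Var(R_m) = 165.8880 / 4 = 41.4720
β = Cov / Var(R_m) = 47.1745 / 41.4720 = 1.1375
E(R) = R_f + β × MRP = 2.70% + 1.1375 × 9.11% = 13.06%

13.06%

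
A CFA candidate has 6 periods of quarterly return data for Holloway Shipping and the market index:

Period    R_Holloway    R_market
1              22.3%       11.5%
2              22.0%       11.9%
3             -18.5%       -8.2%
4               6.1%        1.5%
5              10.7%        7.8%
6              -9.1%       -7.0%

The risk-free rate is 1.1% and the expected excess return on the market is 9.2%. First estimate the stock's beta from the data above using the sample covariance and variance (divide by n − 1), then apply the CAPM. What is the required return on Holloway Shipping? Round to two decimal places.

17.77%

Mean R_i = (22.3 + 22.0 − 18.5 + 6.1 + 10.7 − 9.1) / 6 = 5.5833%
Mean R_m = (11.5 + 11.9 − 8.2 + 1.5 + 7.8 − 7.0) / 6 = 2.9167%
Σ(R_i − R̄_i)(R_m − R̄_m) = 728.5517  ⇒  Cov = 728.5517 / 5 = 145.7103
Σ(R_m − R̄_m)² = 402.1483  ⇒  Var(R_m) = 402.1483 / 5 = 80.4297
β = Cov / Var(R_m) = 145.7103 / 80.4297 = 1.8116
E(R) = R_f + β × MRP = 1.1% + 1.8116 × 9.2% = 17.77%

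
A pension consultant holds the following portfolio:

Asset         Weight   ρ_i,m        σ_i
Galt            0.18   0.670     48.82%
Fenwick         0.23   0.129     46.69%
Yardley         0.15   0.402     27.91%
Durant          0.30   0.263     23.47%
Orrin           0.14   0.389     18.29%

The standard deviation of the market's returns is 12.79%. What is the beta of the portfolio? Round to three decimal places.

0.923

β_Galt = 0.670 × 48.82% / 12.79% = 2.5574
β_Fenwick = 0.129 × 46.69% / 12.79% = 0.4709
β_Yardley = 0.402 × 27.91% / 12.79% = 0.8772
β_Durant = 0.263 × 23.47% / 12.79% = 0.4826
β_Orrin = 0.389 × 18.29% / 12.79% = 0.5563
β_P = Σ w_i β_i = 0.18×2.5574 + 0.23×0.4709 + 0.15×0.8772 + 0.30×0.4826 + 0.14×0.5563 = 0.9229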